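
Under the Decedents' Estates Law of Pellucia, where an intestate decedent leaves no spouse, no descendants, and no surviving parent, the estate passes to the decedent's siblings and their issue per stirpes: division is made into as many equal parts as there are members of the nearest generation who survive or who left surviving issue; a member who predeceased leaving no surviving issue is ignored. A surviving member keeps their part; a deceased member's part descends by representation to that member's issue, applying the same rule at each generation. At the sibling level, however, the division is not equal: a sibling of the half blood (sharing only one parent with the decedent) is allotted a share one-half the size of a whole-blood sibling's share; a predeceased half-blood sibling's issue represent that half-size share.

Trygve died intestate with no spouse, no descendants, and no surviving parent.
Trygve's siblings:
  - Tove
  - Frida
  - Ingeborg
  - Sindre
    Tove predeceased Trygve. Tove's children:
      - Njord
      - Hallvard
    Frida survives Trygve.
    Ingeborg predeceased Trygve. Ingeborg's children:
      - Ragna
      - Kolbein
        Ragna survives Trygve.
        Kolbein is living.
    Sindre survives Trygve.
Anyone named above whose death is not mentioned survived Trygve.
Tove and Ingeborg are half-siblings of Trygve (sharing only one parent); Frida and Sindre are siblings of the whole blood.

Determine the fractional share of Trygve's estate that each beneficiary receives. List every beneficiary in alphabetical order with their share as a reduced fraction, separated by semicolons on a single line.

No spouse, descendants, or parent survives, so the estate passes to Trygve's siblings per stirpes.
Half-blood siblings count for one-half the weight of whole-blood siblings at the initial division.
Dividing 1 in proportion to weights (total weight 3): Tove (weight 1/2) → 1/6; Frida (weight 1) → 1/3; Ingeborg (weight 1/2) → 1/6; Sindre (weight 1) → 1/3.
Tove predeceased; the 1/6 allotted to Tove's branch passes to Tove's issue by representation.
The 1/6 is divided into 2 equal shares of 1/12 among Njord, Hallvard.
Njord is living and takes 1/12.
Hallvard is living and takes 1/12.
Frida is living and takes 1/3.
Ingeborg predeceased; the 1/6 allotted to Ingeborg's branch passes to Ingeborg's issue by representation.
The 1/6 is divided into 2 equal shares of 1/12 among Ragna, Kolbein.
Ragna is living and takes 1/12.
Kolbein is living and takes 1/12.
Sindre is living and takes 1/3.

Frida 1/3; Hallvard 1/12; Kolbein 1/12; Njord 1/12; Ragna 1/12; Sindre 1/3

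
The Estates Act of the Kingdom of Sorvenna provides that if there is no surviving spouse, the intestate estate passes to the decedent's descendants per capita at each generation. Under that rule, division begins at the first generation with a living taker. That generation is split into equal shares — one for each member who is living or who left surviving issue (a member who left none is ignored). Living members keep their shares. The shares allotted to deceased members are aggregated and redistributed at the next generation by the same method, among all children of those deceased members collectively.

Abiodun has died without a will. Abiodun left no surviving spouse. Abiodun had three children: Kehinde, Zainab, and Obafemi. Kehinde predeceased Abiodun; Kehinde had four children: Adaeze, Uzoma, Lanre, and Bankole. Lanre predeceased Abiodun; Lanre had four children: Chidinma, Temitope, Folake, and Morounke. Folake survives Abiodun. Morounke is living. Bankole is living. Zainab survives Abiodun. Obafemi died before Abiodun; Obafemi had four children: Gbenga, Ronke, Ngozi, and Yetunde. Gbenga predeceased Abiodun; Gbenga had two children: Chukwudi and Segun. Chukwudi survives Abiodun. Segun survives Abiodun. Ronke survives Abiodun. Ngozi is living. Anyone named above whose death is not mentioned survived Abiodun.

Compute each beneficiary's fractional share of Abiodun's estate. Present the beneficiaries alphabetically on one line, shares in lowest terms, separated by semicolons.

Adaeze 1/12; Bankole 1/12; Chidinma 1/36; Chukwudi 1/36; Folake 1/36; Morounke 1/36; Ngozi 1/12; Ronke 1/12; Segun 1/36; Temitope 1/36; Uzoma 1/12; Yetunde 1/12; Zainab 1/3

There is no surviving spouse, so the entire estate passes to Abiodun's descendants per capita at each generation.
At generation 1 (Kehinde, Zainab, Obafemi) there are 3 shares of (1)/3 = 1/3 each.
Living: Zainab — each takes 1/3.
Deceased: Kehinde and Obafemi. Their combined 2/3 is pooled and carried to generation 2.
At generation 2 (Adaeze, Uzoma, Lanre, Bankole, Gbenga, Ronke, Ngozi, Yetunde) there are 8 shares of (2/3)/8 = 1/12 each.
Living: Adaeze, Uzoma, Bankole, Ronke, Ngozi, and Yetunde — each takes 1/12.
Deceased: Lanre and Gbenga. Their combined 1/6 is pooled and carried to generation 3.
At generation 3 (Chidinma, Temitope, Folake, Morounke, Chukwudi, Segun) there are 6 shares of (1/6)/6 = 1/36 each.
Living: Chidinma, Temitope, Folake, Morounke, Chukwudi, and Segun — each takes 1/36.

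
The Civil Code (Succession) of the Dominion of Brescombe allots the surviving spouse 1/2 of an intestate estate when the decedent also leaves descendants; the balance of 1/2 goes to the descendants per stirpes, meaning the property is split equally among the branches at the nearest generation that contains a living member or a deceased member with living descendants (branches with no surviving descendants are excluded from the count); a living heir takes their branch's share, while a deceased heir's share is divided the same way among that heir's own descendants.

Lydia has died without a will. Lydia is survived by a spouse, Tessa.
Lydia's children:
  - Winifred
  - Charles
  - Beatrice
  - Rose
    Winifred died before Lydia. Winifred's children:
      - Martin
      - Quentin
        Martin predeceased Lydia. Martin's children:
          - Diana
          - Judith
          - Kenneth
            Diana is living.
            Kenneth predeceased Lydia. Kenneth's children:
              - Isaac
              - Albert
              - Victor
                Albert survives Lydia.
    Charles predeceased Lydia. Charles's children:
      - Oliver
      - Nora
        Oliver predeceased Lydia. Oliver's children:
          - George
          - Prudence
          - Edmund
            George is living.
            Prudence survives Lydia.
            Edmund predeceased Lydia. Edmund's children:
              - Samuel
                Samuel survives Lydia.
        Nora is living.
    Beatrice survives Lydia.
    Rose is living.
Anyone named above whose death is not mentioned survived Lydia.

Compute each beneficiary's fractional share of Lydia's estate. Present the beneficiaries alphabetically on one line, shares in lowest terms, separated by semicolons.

Tessa, as surviving spouse, takes 1/2.
The remaining 1/2 passes to Lydia's descendants per stirpes.
The 1/2 is divided into 4 equal shares of 1/8 among Winifred, Charles, Beatrice, Rose.
Winifred predeceased; the 1/8 allotted to Winifred's branch passes to Winifred's issue by representation.
The 1/8 is divided into 2 equal shares of 1/16 among Martin, Quentin.
Martin predeceased; the 1/16 allotted to Martin's branch passes to Martin's issue by representation.
The 1/16 is divided into 3 equal shares of 1/48 among Diana, Judith, Kenneth.
Diana is living and takes 1/48.
Judith is living and takes 1/48.
Kenneth predeceased; the 1/48 allotted to Kenneth's branch passes to Kenneth's issue by representation.
The 1/48 is divided into 3 equal shares of 1/144 among Isaac, Albert, Victor.
Isaac is living and takes 1/144.
Albert is living and takes 1/144.
Victor is living and takes 1/144.
Quentin is living and takes 1/16.
Charles predeceased; the 1/8 allotted to Charles's branch passes to Charles's issue by representation.
The 1/8 is divided into 2 equal shares of 1/16 among Oliver, Nora.
Oliver predeceased; the 1/16 allotted to Oliver's branch passes to Oliver's issue by representation.
The 1/16 is divided into 3 equal shares of 1/48 among George, Prudence, Edmund.
George is living and takes 1/48.
Prudence is living and takes 1/48.
Edmund predeceased; the 1/48 allotted to Edmund's branch passes to Edmund's issue by representation.
Samuel is the sole taker at this level and receives the full 1/48.
Nora is living and takes 1/16.
Beatrice is living and takes 1/8.
Rose is living and takes 1/8.

Albert 1/144; Beatrice 1/8; Diana 1/48; George 1/48; Isaac 1/144; Judith 1/48; Nora 1/16; Prudence 1/48; Quentin 1/16; Rose 1/8; Samuel 1/48; Tessa 1/2; Victor 1/144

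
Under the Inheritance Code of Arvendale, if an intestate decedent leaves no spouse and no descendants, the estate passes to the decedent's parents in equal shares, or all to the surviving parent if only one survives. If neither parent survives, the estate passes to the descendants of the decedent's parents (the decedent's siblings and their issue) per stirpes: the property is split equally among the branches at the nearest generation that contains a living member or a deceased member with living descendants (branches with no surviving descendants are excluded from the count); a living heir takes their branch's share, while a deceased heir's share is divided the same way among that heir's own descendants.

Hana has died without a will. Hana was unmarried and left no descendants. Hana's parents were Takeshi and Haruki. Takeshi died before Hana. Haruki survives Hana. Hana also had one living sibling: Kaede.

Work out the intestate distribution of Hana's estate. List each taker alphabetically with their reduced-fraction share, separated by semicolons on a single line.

Haruki 1

Only one parent, Haruki, survives, so Haruki takes the entire estate. The siblings take nothing because a surviving parent has priority.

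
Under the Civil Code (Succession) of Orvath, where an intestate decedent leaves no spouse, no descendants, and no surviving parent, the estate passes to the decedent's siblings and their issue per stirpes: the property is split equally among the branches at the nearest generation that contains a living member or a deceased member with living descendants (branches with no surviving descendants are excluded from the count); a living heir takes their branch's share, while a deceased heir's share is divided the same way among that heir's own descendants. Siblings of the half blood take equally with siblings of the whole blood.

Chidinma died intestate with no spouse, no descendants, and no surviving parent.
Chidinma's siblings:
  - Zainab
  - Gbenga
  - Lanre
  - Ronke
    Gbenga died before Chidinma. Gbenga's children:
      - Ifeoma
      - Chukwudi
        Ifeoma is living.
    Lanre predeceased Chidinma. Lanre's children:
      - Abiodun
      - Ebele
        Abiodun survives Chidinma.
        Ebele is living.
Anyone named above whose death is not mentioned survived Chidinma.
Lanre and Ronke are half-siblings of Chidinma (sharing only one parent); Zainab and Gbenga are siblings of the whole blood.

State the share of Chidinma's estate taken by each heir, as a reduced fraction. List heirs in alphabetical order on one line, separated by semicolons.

Abiodun 1/8; Chukwudi 1/8; Ebele 1/8; Ifeoma 1/8; Ronke 1/4; Zainab 1/4

No spouse, descendants, or parent survives, so the estate passes to Chidinma's siblings per stirpes.
Half-blood and whole-blood siblings take equally under the stated rule.
The estate is divided into 4 equal shares of 1/4 among Zainab, Gbenga, Lanre, Ronke.
Zainab is living and takes 1/4.
Gbenga predeceased; the 1/4 allotted to Gbenga's branch passes to Gbenga's issue by representation.
The 1/4 is divided into 2 equal shares of 1/8 among Ifeoma, Chukwudi.
Ifeoma is living and takes 1/8.
Chukwudi is living and takes 1/8.
Lanre predeceased; the 1/4 allotted to Lanre's branch passes to Lanre's issue by representation.
The 1/4 is divided into 2 equal shares of 1/8 among Abiodun, Ebele.
Abiodun is living and takes 1/8.
Ebele is living and takes 1/8.
Ronke is living and takes 1/4.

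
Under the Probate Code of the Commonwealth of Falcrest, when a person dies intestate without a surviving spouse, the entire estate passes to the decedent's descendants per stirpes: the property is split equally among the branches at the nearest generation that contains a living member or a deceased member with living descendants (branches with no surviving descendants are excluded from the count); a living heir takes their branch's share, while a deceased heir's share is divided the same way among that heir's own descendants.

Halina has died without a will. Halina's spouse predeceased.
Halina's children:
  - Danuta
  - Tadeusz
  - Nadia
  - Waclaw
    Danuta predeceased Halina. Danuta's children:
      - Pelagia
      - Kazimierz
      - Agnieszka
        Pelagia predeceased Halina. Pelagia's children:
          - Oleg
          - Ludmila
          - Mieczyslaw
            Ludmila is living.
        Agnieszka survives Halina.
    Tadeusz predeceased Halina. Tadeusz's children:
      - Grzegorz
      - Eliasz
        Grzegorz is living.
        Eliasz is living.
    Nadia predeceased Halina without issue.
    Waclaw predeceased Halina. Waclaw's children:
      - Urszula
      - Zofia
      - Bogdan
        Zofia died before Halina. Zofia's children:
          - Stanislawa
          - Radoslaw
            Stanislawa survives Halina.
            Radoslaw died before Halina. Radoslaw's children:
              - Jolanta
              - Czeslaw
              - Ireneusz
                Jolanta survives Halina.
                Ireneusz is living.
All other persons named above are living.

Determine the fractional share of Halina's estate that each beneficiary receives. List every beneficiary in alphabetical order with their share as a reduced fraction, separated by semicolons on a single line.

There is no surviving spouse, so the entire estate passes to Halina's descendants per stirpes.
Nadia left no surviving issue, so that branch lapses and is disregarded.
The estate is divided into 3 equal shares of 1/3 among Danuta, Tadeusz, Waclaw.
Danuta predeceased; the 1/3 allotted to Danuta's branch passes to Danuta's issue by representation.
The 1/3 is divided into 3 equal shares of 1/9 among Pelagia, Kazimierz, Agnieszka.
Pelagia predeceased; the 1/9 allotted to Pelagia's branch passes to Pelagia's issue by representation.
The 1/9 is divided into 3 equal shares of 1/27 among Oleg, Ludmila, Mieczyslaw.
Oleg is living and takes 1/27.
Ludmila is living and takes 1/27.
Mieczyslaw is living and takes 1/27.
Kazimierz is living and takes 1/9.
Agnieszka is living and takes 1/9.
Tadeusz predeceased; the 1/3 allotted to Tadeusz's branch passes to Tadeusz's issue by representation.
The 1/3 is divided into 2 equal shares of 1/6 among Grzegorz, Eliasz.
Grzegorz is living and takes 1/6.
Eliasz is living and takes 1/6.
Waclaw predeceased; the 1/3 allotted to Waclaw's branch passes to Waclaw's issue by representation.
The 1/3 is divided into 3 equal shares of 1/9 among Urszula, Zofia, Bogdan.
Urszula is living and takes 1/9.
Zofia predeceased; the 1/9 allotted to Zofia's branch passes to Zofia's issue by representation.
The 1/9 is divided into 2 equal shares of 1/18 among Stanislawa, Radoslaw.
Stanislawa is living and takes 1/18.
Radoslaw predeceased; the 1/18 allotted to Radoslaw's branch passes to Radoslaw's issue by representation.
The 1/18 is divided into 3 equal shares of 1/54 among Jolanta, Czeslaw, Ireneusz.
Jolanta is living and takes 1/54.
Czeslaw is living and takes 1/54.
Ireneusz is living and takes 1/54.
Bogdan is living and takes 1/9.

Agnieszka 1/9; Bogdan 1/9; Czeslaw 1/54; Eliasz 1/6; Grzegorz 1/6; Ireneusz 1/54; Jolanta 1/54; Kazimierz 1/9; Ludmila 1/27; Mieczyslaw 1/27; Oleg 1/27; Stanislawa 1/18; Urszula 1/9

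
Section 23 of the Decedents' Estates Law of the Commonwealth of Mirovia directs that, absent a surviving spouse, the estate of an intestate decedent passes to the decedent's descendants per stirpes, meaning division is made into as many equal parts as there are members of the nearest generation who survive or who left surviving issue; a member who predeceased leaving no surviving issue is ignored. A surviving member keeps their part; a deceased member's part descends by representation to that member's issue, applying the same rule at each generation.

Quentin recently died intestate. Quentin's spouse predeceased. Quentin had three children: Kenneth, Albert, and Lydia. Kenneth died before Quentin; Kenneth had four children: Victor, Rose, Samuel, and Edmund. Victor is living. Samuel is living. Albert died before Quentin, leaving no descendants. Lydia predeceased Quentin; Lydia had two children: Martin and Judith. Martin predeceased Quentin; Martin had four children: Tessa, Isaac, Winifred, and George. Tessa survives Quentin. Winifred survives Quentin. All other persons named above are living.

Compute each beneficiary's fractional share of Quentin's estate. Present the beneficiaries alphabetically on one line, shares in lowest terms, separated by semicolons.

Edmund 1/8; George 1/16; Isaac 1/16; Judith 1/4; Rose 1/8; Samuel 1/8; Tessa 1/16; Victor 1/8; Winifred 1/16

There is no surviving spouse, so the entire estate passes to Quentin's descendants per stirpes.
Albert left no surviving issue, so that branch lapses and is disregarded.
The estate is divided into 2 equal shares of 1/2 among Kenneth, Lydia.
Kenneth predeceased; the 1/2 allotted to Kenneth's branch passes to Kenneth's issue by representation.
The 1/2 is divided into 4 equal shares of 1/8 among Victor, Rose, Samuel, Edmund.
Victor is living and takes 1/8.
Rose is living and takes 1/8.
Samuel is living and takes 1/8.
Edmund is living and takes 1/8.
Lydia predeceased; the 1/2 allotted to Lydia's branch passes to Lydia's issue by representation.
The 1/2 is divided into 2 equal shares of 1/4 among Martin, Judith.
Martin predeceased; the 1/4 allotted to Martin's branch passes to Martin's issue by representation.
The 1/4 is divided into 4 equal shares of 1/16 among Tessa, Isaac, Winifred, George.
Tessa is living and takes 1/16.
Isaac is living and takes 1/16.
Winifred is living and takes 1/16.
George is living and takes 1/16.
Judith is living and takes 1/4.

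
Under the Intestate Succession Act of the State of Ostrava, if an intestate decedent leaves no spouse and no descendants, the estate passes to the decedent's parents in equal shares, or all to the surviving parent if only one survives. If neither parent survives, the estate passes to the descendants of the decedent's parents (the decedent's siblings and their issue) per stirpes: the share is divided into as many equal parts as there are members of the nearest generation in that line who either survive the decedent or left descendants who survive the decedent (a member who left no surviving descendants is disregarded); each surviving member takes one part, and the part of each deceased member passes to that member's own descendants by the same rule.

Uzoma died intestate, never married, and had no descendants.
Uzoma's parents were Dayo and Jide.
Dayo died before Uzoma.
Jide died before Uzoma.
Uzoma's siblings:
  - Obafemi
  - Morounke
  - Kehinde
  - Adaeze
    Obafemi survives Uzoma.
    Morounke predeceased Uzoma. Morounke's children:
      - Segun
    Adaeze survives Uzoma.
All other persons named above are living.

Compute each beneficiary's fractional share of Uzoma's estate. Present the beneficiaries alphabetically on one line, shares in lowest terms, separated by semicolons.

Adaeze 1/4; Kehinde 1/4; Obafemi 1/4; Segun 1/4

Neither parent survives and there are no descendants, so the estate passes to Uzoma's siblings and their issue per stirpes.
The estate is divided into 4 equal shares of 1/4 among Obafemi, Morounke, Kehinde, Adaeze.
Obafemi is living and takes 1/4.
Morounke predeceased; the 1/4 allotted to Morounke's branch passes to Morounke's issue by representation.
Segun is the sole taker at this level and receives the full 1/4.
Kehinde is living and takes 1/4.
Adaeze is living and takes 1/4.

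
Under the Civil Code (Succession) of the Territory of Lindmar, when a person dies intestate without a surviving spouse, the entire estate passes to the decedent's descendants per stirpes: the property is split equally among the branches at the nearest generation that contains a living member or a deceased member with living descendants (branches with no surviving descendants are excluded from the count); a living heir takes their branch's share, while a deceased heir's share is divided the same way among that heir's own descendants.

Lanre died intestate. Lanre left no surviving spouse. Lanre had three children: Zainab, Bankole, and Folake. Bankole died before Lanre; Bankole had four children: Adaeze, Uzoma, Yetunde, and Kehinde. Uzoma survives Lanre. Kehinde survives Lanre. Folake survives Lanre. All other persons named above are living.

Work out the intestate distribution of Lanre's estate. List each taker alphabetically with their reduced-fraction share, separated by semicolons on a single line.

There is no surviving spouse, so the entire estate passes to Lanre's descendants per stirpes.
The estate is divided into 3 equal shares of 1/3 among Zainab, Bankole, Folake.
Zainab is living and takes 1/3.
Bankole predeceased; the 1/3 allotted to Bankole's branch passes to Bankole's issue by representation.
The 1/3 is divided into 4 equal shares of 1/12 among Adaeze, Uzoma, Yetunde, Kehinde.
Adaeze is living and takes 1/12.
Uzoma is living and takes 1/12.
Yetunde is living and takes 1/12.
Kehinde is living and takes 1/12.
Folake is living and takes 1/3.

Adaeze 1/12; Folake 1/3; Kehinde 1/12; Uzoma 1/12; Yetunde 1/12; Zainab 1/3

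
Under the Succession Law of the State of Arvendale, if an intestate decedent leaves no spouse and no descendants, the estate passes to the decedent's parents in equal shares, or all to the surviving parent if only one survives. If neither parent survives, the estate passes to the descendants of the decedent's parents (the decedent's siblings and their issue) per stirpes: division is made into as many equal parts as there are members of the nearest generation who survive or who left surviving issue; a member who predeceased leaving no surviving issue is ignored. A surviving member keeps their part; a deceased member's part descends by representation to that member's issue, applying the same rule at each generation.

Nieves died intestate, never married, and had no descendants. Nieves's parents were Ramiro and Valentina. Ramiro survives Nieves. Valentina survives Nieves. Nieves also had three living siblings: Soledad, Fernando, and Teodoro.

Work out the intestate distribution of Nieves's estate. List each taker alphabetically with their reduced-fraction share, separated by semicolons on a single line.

Ramiro 1/2; Valentina 1/2

Both parents survive, so Ramiro and Valentina each take 1/2. The siblings take nothing because a surviving parent has priority.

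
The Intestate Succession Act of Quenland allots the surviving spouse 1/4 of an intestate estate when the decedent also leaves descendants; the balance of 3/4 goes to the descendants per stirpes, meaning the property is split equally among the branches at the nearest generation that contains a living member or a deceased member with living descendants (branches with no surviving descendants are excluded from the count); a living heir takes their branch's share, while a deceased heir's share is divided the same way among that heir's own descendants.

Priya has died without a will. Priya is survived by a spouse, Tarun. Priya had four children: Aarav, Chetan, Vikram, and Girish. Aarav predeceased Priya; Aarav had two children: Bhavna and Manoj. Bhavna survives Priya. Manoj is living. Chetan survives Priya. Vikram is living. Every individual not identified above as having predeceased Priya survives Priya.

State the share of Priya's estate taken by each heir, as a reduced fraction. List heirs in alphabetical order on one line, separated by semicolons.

Bhavna 3/32; Chetan 3/16; Girish 3/16; Manoj 3/32; Tarun 1/4; Vikram 3/16

Tarun, as surviving spouse, takes 1/4.
The remaining 3/4 passes to Priya's descendants per stirpes.
The 3/4 is divided into 4 equal shares of 3/16 among Aarav, Chetan, Vikram, Girish.
Aarav predeceased; the 3/16 allotted to Aarav's branch passes to Aarav's issue by representation.
The 3/16 is divided into 2 equal shares of 3/32 among Bhavna, Manoj.
Bhavna is living and takes 3/32.
Manoj is living and takes 3/32.
Chetan is living and takes 3/16.
Vikram is living and takes 3/16.
Girish is living and takes 3/16.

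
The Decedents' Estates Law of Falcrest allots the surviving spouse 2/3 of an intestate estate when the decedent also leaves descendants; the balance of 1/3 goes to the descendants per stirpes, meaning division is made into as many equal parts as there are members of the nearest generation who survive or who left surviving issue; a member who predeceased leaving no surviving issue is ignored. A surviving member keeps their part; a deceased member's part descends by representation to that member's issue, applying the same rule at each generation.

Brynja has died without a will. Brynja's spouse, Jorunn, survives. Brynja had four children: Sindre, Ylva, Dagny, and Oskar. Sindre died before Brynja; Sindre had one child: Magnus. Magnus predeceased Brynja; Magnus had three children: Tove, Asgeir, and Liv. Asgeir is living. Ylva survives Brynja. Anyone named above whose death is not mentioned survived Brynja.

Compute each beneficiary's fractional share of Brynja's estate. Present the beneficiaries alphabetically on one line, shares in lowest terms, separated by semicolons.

Asgeir 1/36; Dagny 1/12; Jorunn 2/3; Liv 1/36; Oskar 1/12; Tove 1/36; Ylva 1/12

Jorunn, as surviving spouse, takes 2/3.
The remaining 1/3 passes to Brynja's descendants per stirpes.
The 1/3 is divided into 4 equal shares of 1/12 among Sindre, Ylva, Dagny, Oskar.
Sindre predeceased; the 1/12 allotted to Sindre's branch passes to Sindre's issue by representation.
Magnus's line is the sole branch at this level, so the full 1/12 passes to Magnus's issue by representation.
The 1/12 is divided into 3 equal shares of 1/36 among Tove, Asgeir, Liv.
Tove is living and takes 1/36.
Asgeir is living and takes 1/36.
Liv is living and takes 1/36.
Ylva is living and takes 1/12.
Dagny is living and takes 1/12.
Oskar is living and takes 1/12.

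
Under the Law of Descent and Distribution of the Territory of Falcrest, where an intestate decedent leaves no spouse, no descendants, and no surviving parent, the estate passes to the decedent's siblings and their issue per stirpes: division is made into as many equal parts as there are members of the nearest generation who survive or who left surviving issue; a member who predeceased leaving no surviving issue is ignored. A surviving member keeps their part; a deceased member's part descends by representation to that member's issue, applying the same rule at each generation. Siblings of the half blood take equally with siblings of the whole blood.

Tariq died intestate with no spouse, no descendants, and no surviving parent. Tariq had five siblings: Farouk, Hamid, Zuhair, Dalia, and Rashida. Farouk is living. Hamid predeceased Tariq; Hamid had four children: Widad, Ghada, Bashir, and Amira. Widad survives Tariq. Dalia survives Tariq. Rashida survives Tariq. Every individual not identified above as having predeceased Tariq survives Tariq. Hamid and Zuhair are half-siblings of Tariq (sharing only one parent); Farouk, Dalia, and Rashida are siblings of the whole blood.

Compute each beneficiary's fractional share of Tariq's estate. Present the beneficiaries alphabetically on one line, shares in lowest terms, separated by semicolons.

No spouse, descendants, or parent survives, so the estate passes to Tariq's siblings per stirpes.
Half-blood and whole-blood siblings take equally under the stated rule.
The estate is divided into 5 equal shares of 1/5 among Farouk, Hamid, Zuhair, Dalia, Rashida.
Farouk is living and takes 1/5.
Hamid predeceased; the 1/5 allotted to Hamid's branch passes to Hamid's issue by representation.
The 1/5 is divided into 4 equal shares of 1/20 among Widad, Ghada, Bashir, Amira.
Widad is living and takes 1/20.
Ghada is living and takes 1/20.
Bashir is living and takes 1/20.
Amira is living and takes 1/20.
Zuhair is living and takes 1/5.
Dalia is living and takes 1/5.
Rashida is living and takes 1/5.

Amira 1/20; Bashir 1/20; Dalia 1/5; Farouk 1/5; Ghada 1/20; Rashida 1/5; Widad 1/20; Zuhair 1/5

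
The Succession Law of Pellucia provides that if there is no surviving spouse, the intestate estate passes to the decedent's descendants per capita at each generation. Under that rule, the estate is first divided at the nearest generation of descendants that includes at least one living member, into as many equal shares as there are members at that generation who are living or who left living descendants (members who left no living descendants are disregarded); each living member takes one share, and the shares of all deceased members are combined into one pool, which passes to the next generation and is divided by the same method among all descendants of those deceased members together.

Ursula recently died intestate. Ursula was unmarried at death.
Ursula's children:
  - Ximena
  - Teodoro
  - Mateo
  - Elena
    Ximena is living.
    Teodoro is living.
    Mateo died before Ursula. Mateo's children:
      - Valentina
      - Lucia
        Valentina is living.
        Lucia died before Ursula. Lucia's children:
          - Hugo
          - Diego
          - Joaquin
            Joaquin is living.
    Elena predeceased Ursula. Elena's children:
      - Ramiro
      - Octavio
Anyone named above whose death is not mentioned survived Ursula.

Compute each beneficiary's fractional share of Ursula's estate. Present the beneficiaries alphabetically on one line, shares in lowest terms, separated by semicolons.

There is no surviving spouse, so the entire estate passes to Ursula's descendants per capita at each generation.
At generation 1 (Ximena, Teodoro, Mateo, Elena) there are 4 shares of (1)/4 = 1/4 each.
Living: Ximena and Teodoro — each takes 1/4.
Deceased: Mateo and Elena. Their combined 1/2 is pooled and carried to generation 2.
At generation 2 (Valentina, Lucia, Ramiro, Octavio) there are 4 shares of (1/2)/4 = 1/8 each.
Living: Valentina, Ramiro, and Octavio — each takes 1/8.
Deceased: Lucia. That 1/8 share is carried to generation 3.
At generation 3 (Hugo, Diego, Joaquin) there are 3 shares of (1/8)/3 = 1/24 each.
Living: Hugo, Diego, and Joaquin — each takes 1/24.

Diego 1/24; Hugo 1/24; Joaquin 1/24; Octavio 1/8; Ramiro 1/8; Teodoro 1/4; Valentina 1/8; Ximena 1/4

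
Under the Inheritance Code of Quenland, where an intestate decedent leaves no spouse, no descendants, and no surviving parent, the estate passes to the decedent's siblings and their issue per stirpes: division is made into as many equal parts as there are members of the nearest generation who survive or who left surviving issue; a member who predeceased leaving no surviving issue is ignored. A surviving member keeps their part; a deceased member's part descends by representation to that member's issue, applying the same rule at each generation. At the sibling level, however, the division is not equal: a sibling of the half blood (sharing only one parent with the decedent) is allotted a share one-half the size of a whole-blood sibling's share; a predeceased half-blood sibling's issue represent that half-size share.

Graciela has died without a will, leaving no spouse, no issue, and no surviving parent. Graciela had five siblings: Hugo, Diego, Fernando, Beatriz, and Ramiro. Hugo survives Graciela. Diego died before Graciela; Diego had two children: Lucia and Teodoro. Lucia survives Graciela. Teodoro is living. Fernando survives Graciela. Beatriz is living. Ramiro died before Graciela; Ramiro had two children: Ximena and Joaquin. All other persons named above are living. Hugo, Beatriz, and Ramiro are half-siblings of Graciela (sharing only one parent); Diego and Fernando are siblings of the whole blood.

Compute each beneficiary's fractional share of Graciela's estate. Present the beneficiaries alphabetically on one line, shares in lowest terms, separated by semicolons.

No spouse, descendants, or parent survives, so the estate passes to Graciela's siblings per stirpes.
Half-blood siblings count for one-half the weight of whole-blood siblings at the initial division.
Dividing 1 in proportion to weights (total weight 7/2): Hugo (weight 1/2) → 1/7; Diego (weight 1) → 2/7; Fernando (weight 1) → 2/7; Beatriz (weight 1/2) → 1/7; Ramiro (weight 1/2) → 1/7.
Hugo is living and takes 1/7.
Diego predeceased; the 2/7 allotted to Diego's branch passes to Diego's issue by representation.
The 2/7 is divided into 2 equal shares of 1/7 among Lucia, Teodoro.
Lucia is living and takes 1/7.
Teodoro is living and takes 1/7.
Fernando is living and takes 2/7.
Beatriz is living and takes 1/7.
Ramiro predeceased; the 1/7 allotted to Ramiro's branch passes to Ramiro's issue by representation.
The 1/7 is divided into 2 equal shares of 1/14 among Ximena, Joaquin.
Ximena is living and takes 1/14.
Joaquin is living and takes 1/14.

Beatriz 1/7; Fernando 2/7; Hugo 1/7; Joaquin 1/14; Lucia 1/7; Teodoro 1/7; Ximena 1/14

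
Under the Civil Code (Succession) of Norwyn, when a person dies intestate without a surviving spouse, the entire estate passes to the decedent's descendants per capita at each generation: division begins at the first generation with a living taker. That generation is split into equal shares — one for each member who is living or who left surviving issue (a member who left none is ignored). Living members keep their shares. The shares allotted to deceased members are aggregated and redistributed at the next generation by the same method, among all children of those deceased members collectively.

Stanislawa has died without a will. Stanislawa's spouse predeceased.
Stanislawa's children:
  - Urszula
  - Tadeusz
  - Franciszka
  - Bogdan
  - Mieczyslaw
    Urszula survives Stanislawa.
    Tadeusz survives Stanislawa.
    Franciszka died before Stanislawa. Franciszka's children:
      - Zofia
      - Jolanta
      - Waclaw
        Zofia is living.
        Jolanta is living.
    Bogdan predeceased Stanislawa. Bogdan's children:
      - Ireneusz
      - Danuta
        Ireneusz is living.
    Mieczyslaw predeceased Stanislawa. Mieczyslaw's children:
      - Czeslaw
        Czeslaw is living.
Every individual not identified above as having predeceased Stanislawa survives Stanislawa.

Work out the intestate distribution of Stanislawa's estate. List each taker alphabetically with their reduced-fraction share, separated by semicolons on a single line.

Czeslaw 1/10; Danuta 1/10; Ireneusz 1/10; Jolanta 1/10; Tadeusz 1/5; Urszula 1/5; Waclaw 1/10; Zofia 1/10

There is no surviving spouse, so the entire estate passes to Stanislawa's descendants per capita at each generation.
At generation 1 (Urszula, Tadeusz, Franciszka, Bogdan, Mieczyslaw) there are 5 shares of (1)/5 = 1/5 each.
Living: Urszula and Tadeusz — each takes 1/5.
Deceased: Franciszka, Bogdan, and Mieczyslaw. Their combined 3/5 is pooled and carried to generation 2.
At generation 2 (Zofia, Jolanta, Waclaw, Ireneusz, Danuta, Czeslaw) there are 6 shares of (3/5)/6 = 1/10 each.
Living: Zofia, Jolanta, Waclaw, Ireneusz, Danuta, and Czeslaw — each takes 1/10.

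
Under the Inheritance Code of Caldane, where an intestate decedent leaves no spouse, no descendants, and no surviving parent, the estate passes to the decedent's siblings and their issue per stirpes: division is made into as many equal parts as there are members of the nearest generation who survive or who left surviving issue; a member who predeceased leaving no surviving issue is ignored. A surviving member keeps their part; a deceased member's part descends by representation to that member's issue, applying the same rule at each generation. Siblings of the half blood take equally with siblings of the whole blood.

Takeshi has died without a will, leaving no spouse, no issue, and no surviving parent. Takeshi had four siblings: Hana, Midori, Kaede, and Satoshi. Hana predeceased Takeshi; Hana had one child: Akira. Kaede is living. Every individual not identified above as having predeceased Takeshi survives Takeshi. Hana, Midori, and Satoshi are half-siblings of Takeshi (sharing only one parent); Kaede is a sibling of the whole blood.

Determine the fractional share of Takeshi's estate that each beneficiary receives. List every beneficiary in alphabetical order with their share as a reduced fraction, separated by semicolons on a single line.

No spouse, descendants, or parent survives, so the estate passes to Takeshi's siblings per stirpes.
Half-blood and whole-blood siblings take equally under the stated rule.
The estate is divided into 4 equal shares of 1/4 among Hana, Midori, Kaede, Satoshi.
Hana predeceased; the 1/4 allotted to Hana's branch passes to Hana's issue by representation.
Akira is the sole taker at this level and receives the full 1/4.
Midori is living and takes 1/4.
Kaede is living and takes 1/4.
Satoshi is living and takes 1/4.

Akira 1/4; Kaede 1/4; Midori 1/4; Satoshi 1/4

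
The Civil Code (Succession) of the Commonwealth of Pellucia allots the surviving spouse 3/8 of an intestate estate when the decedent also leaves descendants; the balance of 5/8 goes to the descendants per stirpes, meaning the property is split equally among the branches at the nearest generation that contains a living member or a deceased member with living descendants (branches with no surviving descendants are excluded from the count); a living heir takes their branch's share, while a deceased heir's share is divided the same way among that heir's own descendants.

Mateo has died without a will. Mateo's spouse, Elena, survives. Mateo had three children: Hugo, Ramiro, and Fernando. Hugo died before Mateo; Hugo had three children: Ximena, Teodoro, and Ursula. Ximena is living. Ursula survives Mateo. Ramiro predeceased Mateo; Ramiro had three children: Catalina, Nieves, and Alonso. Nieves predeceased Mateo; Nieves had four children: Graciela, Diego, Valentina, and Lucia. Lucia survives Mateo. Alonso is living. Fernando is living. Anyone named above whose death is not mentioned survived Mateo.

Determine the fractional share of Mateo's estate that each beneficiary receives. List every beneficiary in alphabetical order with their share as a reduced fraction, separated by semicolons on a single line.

Alonso 5/72; Catalina 5/72; Diego 5/288; Elena 3/8; Fernando 5/24; Graciela 5/288; Lucia 5/288; Teodoro 5/72; Ursula 5/72; Valentina 5/288; Ximena 5/72

Elena, as surviving spouse, takes 3/8.
The remaining 5/8 passes to Mateo's descendants per stirpes.
The 5/8 is divided into 3 equal shares of 5/24 among Hugo, Ramiro, Fernando.
Hugo predeceased; the 5/24 allotted to Hugo's branch passes to Hugo's issue by representation.
The 5/24 is divided into 3 equal shares of 5/72 among Ximena, Teodoro, Ursula.
Ximena is living and takes 5/72.
Teodoro is living and takes 5/72.
Ursula is living and takes 5/72.
Ramiro predeceased; the 5/24 allotted to Ramiro's branch passes to Ramiro's issue by representation.
The 5/24 is divided into 3 equal shares of 5/72 among Catalina, Nieves, Alonso.
Catalina is living and takes 5/72.
Nieves predeceased; the 5/72 allotted to Nieves's branch passes to Nieves's issue by representation.
The 5/72 is divided into 4 equal shares of 5/288 among Graciela, Diego, Valentina, Lucia.
Graciela is living and takes 5/288.
Diego is living and takes 5/288.
Valentina is living and takes 5/288.
Lucia is living and takes 5/288.
Alonso is living and takes 5/72.
Fernando is living and takes 5/24.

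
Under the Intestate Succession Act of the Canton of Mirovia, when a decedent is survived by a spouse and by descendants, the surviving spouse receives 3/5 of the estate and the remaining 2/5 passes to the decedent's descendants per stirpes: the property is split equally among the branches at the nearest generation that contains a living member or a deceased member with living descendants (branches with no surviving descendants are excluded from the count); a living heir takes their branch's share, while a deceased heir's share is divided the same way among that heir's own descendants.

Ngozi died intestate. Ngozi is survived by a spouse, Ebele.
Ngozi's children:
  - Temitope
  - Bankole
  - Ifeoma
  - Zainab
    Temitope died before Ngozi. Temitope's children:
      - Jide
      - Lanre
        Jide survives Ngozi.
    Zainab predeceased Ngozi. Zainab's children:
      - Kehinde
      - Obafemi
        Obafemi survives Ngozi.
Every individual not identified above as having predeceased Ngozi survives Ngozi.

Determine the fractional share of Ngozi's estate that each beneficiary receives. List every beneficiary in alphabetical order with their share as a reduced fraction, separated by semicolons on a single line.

Ebele, as surviving spouse, takes 3/5.
The remaining 2/5 passes to Ngozi's descendants per stirpes.
The 2/5 is divided into 4 equal shares of 1/10 among Temitope, Bankole, Ifeoma, Zainab.
Temitope predeceased; the 1/10 allotted to Temitope's branch passes to Temitope's issue by representation.
The 1/10 is divided into 2 equal shares of 1/20 among Jide, Lanre.
Jide is living and takes 1/20.
Lanre is living and takes 1/20.
Bankole is living and takes 1/10.
Ifeoma is living and takes 1/10.
Zainab predeceased; the 1/10 allotted to Zainab's branch passes to Zainab's issue by representation.
The 1/10 is divided into 2 equal shares of 1/20 among Kehinde, Obafemi.
Kehinde is living and takes 1/20.
Obafemi is living and takes 1/20.

Bankole 1/10; Ebele 3/5; Ifeoma 1/10; Jide 1/20; Kehinde 1/20; Lanre 1/20; Obafemi 1/20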